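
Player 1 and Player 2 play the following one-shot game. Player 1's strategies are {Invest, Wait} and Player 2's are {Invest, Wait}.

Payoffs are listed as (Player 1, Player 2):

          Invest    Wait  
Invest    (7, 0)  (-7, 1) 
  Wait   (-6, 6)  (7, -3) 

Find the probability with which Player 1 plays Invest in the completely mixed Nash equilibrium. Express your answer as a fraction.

Let x be the probability that Player 1 plays Invest. In a completely mixed equilibrium, Player 2 must be indifferent between Invest and Wait.
Player 2's expected payoff from Invest is 6(1−x); from Wait it is x − 3(1−x).
Setting these equal: −6x + 6 = 4x − 3, so x = 9/10.

9/10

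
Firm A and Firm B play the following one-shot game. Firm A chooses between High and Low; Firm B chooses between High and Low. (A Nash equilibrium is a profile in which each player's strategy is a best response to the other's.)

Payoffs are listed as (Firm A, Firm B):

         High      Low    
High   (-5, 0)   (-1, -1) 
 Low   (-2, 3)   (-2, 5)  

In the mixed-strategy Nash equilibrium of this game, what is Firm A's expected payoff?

-2

First find y, the probability Firm B plays High, from Firm A's indifference between High and Low: −5y − (1−y) = −2y − 2(1−y), giving y = 1/4.
Since Firm A is indifferent in equilibrium, Firm A's expected payoff equals the payoff from either row against (1/4, 3/4). Using High: −5(1/4) − (3/4) = -2.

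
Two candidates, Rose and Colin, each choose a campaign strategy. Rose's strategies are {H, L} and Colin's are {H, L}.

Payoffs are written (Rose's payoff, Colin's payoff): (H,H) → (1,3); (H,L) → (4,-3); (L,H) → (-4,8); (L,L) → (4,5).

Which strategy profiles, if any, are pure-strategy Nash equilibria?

(H, H)

(H, H): Rose gets 1 ≥ -4 from L, and Colin gets 3 ≥ -3 from L — Nash equilibrium.
(H, L): Colin prefers H (3 > -3) — not an equilibrium.
(L, H): Rose prefers H (1 > -4) — not an equilibrium.
(L, L): Colin prefers H (8 > 5) — not an equilibrium.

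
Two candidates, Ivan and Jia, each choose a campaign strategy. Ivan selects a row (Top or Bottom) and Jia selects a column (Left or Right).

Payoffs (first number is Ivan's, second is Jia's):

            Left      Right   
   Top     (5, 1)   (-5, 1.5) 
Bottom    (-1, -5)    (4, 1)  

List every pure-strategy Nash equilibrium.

(Top, Left): Jia prefers Right (1.5 > 1) — not an equilibrium.
(Top, Right): Ivan prefers Bottom (4 > -5) — not an equilibrium.
(Bottom, Left): Ivan prefers Top (5 > -1); Jia prefers Right (1 > -5) — not an equilibrium.
(Bottom, Right): Ivan gets 4 ≥ -5 from Top, and Jia gets 1 ≥ -5 from Left — Nash equilibrium.

(Bottom, Right)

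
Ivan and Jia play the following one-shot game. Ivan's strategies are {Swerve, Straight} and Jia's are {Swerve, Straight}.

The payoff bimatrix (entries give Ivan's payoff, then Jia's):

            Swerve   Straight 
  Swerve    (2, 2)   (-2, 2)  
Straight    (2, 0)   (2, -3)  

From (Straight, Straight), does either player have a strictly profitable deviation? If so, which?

Jia

Ivan at (Straight, Straight) earns 2; deviating to Swerve yields -2 — not better.
Jia earns -3; deviating to Swerve yields 0 — a strict improvement.
Only Jia has a strictly profitable deviation.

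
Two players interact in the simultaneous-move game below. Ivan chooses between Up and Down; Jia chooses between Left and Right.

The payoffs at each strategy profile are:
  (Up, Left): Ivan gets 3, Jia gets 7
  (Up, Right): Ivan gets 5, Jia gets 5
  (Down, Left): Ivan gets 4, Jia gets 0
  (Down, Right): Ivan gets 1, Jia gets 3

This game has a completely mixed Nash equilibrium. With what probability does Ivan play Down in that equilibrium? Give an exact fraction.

2/5

Let r be the probability that Ivan plays Up. In a completely mixed equilibrium, Jia must be indifferent between Left and Right.
Jia's expected payoff from Left is 7r; from Right it is 5r + 3(1−r).
Setting these equal: 7r = 2r + 3, so r = 3/5.
Therefore Ivan plays Down with probability 1 − 3/5 = 2/5.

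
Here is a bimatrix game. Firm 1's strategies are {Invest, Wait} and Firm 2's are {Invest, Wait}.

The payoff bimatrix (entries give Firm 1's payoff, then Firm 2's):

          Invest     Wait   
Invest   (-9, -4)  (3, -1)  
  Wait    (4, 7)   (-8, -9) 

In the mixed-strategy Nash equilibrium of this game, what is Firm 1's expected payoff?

First find y, the probability Firm 2 plays Invest, from Firm 1's indifference between Invest and Wait: −9y + 3(1−y) = 4y − 8(1−y), giving y = 11/24.
Since Firm 1 is indifferent in equilibrium, Firm 1's expected payoff equals the payoff from either row against (11/24, 13/24). Using Invest: −9(11/24) + 3(13/24) = -5/2.

-5/2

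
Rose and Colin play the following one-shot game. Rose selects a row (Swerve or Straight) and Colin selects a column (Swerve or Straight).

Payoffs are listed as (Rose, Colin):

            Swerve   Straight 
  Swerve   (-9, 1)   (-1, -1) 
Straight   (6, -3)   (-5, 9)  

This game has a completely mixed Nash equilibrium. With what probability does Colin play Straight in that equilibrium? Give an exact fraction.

Let y be the probability that Colin plays Swerve. In a completely mixed equilibrium, Rose must be indifferent between Swerve and Straight.
Rose's expected payoff from Swerve is −9y − (1−y); from Straight it is 6y − 5(1−y).
Setting these equal: −8y − 1 = 11y − 5, so y = 4/19.
Therefore Colin plays Straight with probability 1 − 4/19 = 15/19.

15/19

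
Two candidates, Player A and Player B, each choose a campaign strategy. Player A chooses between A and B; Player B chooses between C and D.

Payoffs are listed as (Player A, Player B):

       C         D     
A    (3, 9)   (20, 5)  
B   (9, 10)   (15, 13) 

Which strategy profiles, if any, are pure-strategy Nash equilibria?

none

(A, C): Player A prefers B (9 > 3) — not an equilibrium.
(A, D): Player B prefers C (9 > 5) — not an equilibrium.
(B, C): Player B prefers D (13 > 10) — not an equilibrium.
(B, D): Player A prefers A (20 > 15) — not an equilibrium.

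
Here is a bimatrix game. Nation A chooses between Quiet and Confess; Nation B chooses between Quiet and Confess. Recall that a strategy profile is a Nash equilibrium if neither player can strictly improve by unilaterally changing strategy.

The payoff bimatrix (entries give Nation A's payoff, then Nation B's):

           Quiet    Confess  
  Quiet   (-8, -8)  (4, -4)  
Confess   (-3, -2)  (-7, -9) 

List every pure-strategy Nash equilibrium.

(Quiet, Quiet): Nation A prefers Confess (-3 > -8); Nation B prefers Confess (-4 > -8) — not an equilibrium.
(Quiet, Confess): Nation A gets 4 ≥ -7 from Confess, and Nation B gets -4 ≥ -8 from Quiet — Nash equilibrium.
(Confess, Quiet): Nation A gets -3 ≥ -8 from Quiet, and Nation B gets -2 ≥ -9 from Confess — Nash equilibrium.
(Confess, Confess): Nation A prefers Quiet (4 > -7); Nation B prefers Quiet (-2 > -9) — not an equilibrium.

(Quiet, Confess) and (Confess, Quiet)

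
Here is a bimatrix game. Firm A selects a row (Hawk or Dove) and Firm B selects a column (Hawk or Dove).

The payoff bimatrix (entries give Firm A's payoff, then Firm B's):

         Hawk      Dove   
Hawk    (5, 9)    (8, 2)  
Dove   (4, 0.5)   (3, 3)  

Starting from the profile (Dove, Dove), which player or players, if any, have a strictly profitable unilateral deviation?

Firm A at (Dove, Dove) earns 3; deviating to Hawk yields 8 — a strict improvement.
Firm B earns 3; deviating to Hawk yields 0.5 — not better.
Only Firm A has a strictly profitable deviation.

Firm A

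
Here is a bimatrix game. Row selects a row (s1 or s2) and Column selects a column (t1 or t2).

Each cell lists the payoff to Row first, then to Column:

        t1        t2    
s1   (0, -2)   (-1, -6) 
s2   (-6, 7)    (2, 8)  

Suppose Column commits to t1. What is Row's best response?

Against t1, Row earns 0 from s1 and -6 from s2.
So s1 is the best response.

s1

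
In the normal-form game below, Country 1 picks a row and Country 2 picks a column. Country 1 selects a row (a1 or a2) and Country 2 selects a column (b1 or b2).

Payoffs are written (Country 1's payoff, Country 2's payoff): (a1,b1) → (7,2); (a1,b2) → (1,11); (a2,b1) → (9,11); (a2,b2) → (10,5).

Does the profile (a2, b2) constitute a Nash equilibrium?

At (a2, b2), Country 1 earns 10; switching to a1 would give 1, so Country 1 has no profitable deviation.
Country 2 earns 5; switching to b1 would give 11, so Country 2 would deviate.
Since at least one player can profitably deviate, this is not a Nash equilibrium.

No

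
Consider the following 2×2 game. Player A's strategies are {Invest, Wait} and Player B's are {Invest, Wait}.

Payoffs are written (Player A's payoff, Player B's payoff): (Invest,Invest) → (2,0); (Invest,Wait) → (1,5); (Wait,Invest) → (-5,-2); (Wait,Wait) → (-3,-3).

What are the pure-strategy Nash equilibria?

(Invest, Invest): Player B prefers Wait (5 > 0) — not an equilibrium.
(Invest, Wait): Player A gets 1 ≥ -3 from Wait, and Player B gets 5 ≥ 0 from Invest — Nash equilibrium.
(Wait, Invest): Player A prefers Invest (2 > -5) — not an equilibrium.
(Wait, Wait): Player A prefers Invest (1 > -3); Player B prefers Invest (-2 > -3) — not an equilibrium.

(Invest, Wait)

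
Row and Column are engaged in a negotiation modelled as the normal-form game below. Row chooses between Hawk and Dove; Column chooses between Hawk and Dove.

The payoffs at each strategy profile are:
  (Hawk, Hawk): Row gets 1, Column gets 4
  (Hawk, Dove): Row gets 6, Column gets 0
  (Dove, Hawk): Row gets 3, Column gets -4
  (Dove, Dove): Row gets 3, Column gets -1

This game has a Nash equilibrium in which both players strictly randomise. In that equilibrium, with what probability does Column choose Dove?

Let c be the probability that Column plays Hawk. In a completely mixed equilibrium, Row must be indifferent between Hawk and Dove.
Row's expected payoff from Hawk is c + 6(1−c); from Dove it is 3c + 3(1−c).
Setting these equal: −5c + 6 = 3, so c = 3/5.
Therefore Column plays Dove with probability 1 − 3/5 = 2/5.

2/5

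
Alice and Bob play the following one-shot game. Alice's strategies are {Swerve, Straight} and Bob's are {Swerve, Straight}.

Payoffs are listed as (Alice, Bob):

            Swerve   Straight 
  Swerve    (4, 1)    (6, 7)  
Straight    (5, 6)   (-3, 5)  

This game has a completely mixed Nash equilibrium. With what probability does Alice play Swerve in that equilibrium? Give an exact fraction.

1/7

Let r be the probability that Alice plays Swerve. In a completely mixed equilibrium, Bob must be indifferent between Swerve and Straight.
Bob's expected payoff from Swerve is r + 6(1−r); from Straight it is 7r + 5(1−r).
Setting these equal: −5r + 6 = 2r + 5, so r = 1/7.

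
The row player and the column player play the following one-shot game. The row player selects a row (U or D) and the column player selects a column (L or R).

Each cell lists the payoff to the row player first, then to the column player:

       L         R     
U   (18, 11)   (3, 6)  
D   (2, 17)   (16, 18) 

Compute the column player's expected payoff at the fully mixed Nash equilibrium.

16

First find x, the probability the row player plays U, from the column player's indifference between L and R: 11x + 17(1−x) = 6x + 18(1−x), giving x = 1/6.
Since the column player is indifferent in equilibrium, the column player's expected payoff equals the payoff from either column against (1/6, 5/6). Using L: 11(1/6) + 17(5/6) = 16.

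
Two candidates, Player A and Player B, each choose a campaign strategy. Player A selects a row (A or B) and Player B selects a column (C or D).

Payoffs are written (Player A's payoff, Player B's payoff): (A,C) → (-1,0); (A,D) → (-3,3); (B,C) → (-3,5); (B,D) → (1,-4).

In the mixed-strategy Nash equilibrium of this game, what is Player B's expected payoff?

5/4

First find x, the probability Player A plays A, from Player B's indifference between C and D: 5(1−x) = 3x − 4(1−x), giving x = 3/4.
Since Player B is indifferent in equilibrium, Player B's expected payoff equals the payoff from either column against (3/4, 1/4). Using C: 5(1/4) = 5/4.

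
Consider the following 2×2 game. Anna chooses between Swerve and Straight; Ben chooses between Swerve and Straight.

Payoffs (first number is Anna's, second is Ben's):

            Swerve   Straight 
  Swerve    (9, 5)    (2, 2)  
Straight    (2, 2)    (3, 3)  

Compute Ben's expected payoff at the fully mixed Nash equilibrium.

First find x, the probability Anna plays Swerve, from Ben's indifference between Swerve and Straight: 5x + 2(1−x) = 2x + 3(1−x), giving x = 1/4.
Since Ben is indifferent in equilibrium, Ben's expected payoff equals the payoff from either column against (1/4, 3/4). Using Swerve: 5(1/4) + 2(3/4) = 11/4.

11/4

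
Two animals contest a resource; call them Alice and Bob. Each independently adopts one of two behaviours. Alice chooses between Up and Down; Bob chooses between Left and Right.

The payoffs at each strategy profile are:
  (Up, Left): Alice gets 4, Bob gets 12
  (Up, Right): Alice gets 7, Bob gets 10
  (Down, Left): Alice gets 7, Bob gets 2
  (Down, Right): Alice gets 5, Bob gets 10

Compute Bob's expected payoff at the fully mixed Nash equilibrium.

First find x, the probability Alice plays Up, from Bob's indifference between Left and Right: 12x + 2(1−x) = 10x + 10(1−x), giving x = 4/5.
Since Bob is indifferent in equilibrium, Bob's expected payoff equals the payoff from either column against (4/5, 1/5). Using Left: 12(4/5) + 2(1/5) = 10.

10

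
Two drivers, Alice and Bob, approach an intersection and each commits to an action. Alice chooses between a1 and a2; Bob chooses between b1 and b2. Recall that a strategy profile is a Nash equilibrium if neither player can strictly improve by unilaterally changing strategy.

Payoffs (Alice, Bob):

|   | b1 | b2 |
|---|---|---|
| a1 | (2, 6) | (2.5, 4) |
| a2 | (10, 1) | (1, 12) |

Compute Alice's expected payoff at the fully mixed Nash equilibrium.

46/19

First find q, the probability Bob plays b1, from Alice's indifference between a1 and a2: 2q + 2.5(1−q) = 10q + (1−q), giving q = 3/19.
Since Alice is indifferent in equilibrium, Alice's expected payoff equals the payoff from either row against (3/19, 16/19). Using a1: 2(3/19) + 2.5(16/19) = 46/19.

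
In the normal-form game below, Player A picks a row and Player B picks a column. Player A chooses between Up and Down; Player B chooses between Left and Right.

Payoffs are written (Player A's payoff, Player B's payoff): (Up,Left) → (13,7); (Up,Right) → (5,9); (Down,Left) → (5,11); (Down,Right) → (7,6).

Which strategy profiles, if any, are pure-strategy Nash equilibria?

none

(Up, Left): Player B prefers Right (9 > 7) — not an equilibrium.
(Up, Right): Player A prefers Down (7 > 5) — not an equilibrium.
(Down, Left): Player A prefers Up (13 > 5) — not an equilibrium.
(Down, Right): Player B prefers Left (11 > 6) — not an equilibrium.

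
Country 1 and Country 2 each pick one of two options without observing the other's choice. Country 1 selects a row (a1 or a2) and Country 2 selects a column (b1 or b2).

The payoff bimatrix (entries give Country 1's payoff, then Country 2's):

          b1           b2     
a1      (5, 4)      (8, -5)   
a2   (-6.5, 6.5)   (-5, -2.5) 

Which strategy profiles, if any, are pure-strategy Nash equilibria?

(a1, b1)

(a1, b1): Country 1 gets 5 ≥ -6.5 from a2, and Country 2 gets 4 ≥ -5 from b2 — Nash equilibrium.
(a1, b2): Country 2 prefers b1 (4 > -5) — not an equilibrium.
(a2, b1): Country 1 prefers a1 (5 > -6.5) — not an equilibrium.
(a2, b2): Country 1 prefers a1 (8 > -5); Country 2 prefers b1 (6.5 > -2.5) — not an equilibrium.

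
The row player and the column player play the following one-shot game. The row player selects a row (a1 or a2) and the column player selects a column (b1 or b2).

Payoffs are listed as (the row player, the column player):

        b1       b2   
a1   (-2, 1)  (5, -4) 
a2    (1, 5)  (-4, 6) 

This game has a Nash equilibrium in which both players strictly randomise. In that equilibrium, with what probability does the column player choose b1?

Let c be the probability that the column player plays b1. In a completely mixed equilibrium, the row player must be indifferent between a1 and a2.
The row player's expected payoff from a1 is −2c + 5(1−c); from a2 it is c − 4(1−c).
Setting these equal: −7c + 5 = 5c − 4, so c = 3/4.

3/4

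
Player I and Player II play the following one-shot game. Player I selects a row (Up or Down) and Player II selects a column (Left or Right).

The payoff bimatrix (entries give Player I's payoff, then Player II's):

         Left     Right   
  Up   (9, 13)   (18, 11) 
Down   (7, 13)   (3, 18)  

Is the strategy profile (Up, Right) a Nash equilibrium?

At (Up, Right), Player I earns 18; switching to Down would give 3, so Player I has no profitable deviation.
Player II earns 11; switching to Left would give 13, so Player II would deviate.
Since at least one player can profitably deviate, this is not a Nash equilibrium.

No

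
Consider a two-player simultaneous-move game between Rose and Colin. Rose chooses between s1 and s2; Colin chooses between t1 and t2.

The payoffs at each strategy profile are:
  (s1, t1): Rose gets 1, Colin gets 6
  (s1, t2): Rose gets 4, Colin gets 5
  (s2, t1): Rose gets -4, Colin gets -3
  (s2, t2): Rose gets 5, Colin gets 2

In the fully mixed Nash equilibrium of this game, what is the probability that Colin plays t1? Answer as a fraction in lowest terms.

1/6

Let y be the probability that Colin plays t1. In a completely mixed equilibrium, Rose must be indifferent between s1 and s2.
Rose's expected payoff from s1 is y + 4(1−y); from s2 it is −4y + 5(1−y).
Setting these equal: −3y + 4 = −9y + 5, so y = 1/6.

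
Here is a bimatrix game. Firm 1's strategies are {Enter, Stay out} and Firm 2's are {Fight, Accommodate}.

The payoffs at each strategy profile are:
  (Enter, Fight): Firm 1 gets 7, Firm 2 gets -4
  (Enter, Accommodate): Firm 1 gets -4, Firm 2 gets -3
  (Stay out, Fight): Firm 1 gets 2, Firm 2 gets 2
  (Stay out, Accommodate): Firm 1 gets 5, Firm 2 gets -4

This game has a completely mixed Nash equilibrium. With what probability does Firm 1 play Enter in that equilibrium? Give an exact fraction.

Let x be the probability that Firm 1 plays Enter. In a completely mixed equilibrium, Firm 2 must be indifferent between Fight and Accommodate.
Firm 2's expected payoff from Fight is −4x + 2(1−x); from Accommodate it is −3x − 4(1−x).
Setting these equal: −6x + 2 = x − 4, so x = 6/7.

6/7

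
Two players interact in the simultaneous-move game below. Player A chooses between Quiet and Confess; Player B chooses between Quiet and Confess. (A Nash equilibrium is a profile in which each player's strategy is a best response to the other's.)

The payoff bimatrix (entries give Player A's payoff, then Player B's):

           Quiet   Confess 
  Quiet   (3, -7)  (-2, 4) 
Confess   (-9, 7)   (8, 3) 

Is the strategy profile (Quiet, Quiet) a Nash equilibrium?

No

At (Quiet, Quiet), Player A earns 3; switching to Confess would give -9, so Player A has no profitable deviation.
Player B earns -7; switching to Confess would give 4, so Player B would deviate.
Since at least one player can profitably deviate, this is not a Nash equilibrium.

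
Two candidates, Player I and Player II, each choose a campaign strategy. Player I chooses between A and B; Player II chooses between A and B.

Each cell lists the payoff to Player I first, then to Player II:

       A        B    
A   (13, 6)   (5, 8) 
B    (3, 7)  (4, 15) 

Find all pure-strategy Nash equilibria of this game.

(A, A): Player II prefers B (8 > 6) — not an equilibrium.
(A, B): Player I gets 5 ≥ 4 from B, and Player II gets 8 ≥ 6 from A — Nash equilibrium.
(B, A): Player I prefers A (13 > 3); Player II prefers B (15 > 7) — not an equilibrium.
(B, B): Player I prefers A (5 > 4) — not an equilibrium.

(A, B)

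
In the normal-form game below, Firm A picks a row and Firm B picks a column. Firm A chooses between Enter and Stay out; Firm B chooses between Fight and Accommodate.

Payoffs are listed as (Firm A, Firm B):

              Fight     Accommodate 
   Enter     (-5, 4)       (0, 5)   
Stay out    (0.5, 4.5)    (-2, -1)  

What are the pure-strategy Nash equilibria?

(Enter, Accommodate) and (Stay out, Fight)

(Enter, Fight): Firm A prefers Stay out (0.5 > -5); Firm B prefers Accommodate (5 > 4) — not an equilibrium.
(Enter, Accommodate): Firm A gets 0 ≥ -2 from Stay out, and Firm B gets 5 ≥ 4 from Fight — Nash equilibrium.
(Stay out, Fight): Firm A gets 0.5 ≥ -5 from Enter, and Firm B gets 4.5 ≥ -1 from Accommodate — Nash equilibrium.
(Stay out, Accommodate): Firm A prefers Enter (0 > -2); Firm B prefers Fight (4.5 > -1) — not an equilibrium.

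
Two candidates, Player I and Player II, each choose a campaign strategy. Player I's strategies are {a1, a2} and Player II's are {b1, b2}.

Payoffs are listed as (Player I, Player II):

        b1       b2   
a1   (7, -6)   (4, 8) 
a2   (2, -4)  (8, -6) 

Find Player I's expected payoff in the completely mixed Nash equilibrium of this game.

16/3

First find y, the probability Player II plays b1, from Player I's indifference between a1 and a2: 7y + 4(1−y) = 2y + 8(1−y), giving y = 4/9.
Since Player I is indifferent in equilibrium, Player I's expected payoff equals the payoff from either row against (4/9, 5/9). Using a1: 7(4/9) + 4(5/9) = 16/3.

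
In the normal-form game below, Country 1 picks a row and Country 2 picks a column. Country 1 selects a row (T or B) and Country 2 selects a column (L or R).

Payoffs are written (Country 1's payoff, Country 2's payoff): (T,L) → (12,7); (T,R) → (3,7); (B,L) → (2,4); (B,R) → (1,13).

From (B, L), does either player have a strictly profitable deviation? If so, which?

Both

Country 1 at (B, L) earns 2; deviating to T yields 12 — a strict improvement.
Country 2 earns 4; deviating to R yields 13 — a strict improvement.
Both Country 1 and Country 2 have strictly profitable deviations.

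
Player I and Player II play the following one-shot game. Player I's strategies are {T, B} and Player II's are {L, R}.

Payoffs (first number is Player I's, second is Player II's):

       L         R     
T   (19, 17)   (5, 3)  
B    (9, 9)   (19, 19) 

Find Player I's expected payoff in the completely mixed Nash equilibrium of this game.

First find y, the probability Player II plays L, from Player I's indifference between T and B: 19y + 5(1−y) = 9y + 19(1−y), giving y = 7/12.
Since Player I is indifferent in equilibrium, Player I's expected payoff equals the payoff from either row against (7/12, 5/12). Using T: 19(7/12) + 5(5/12) = 79/6.

79/6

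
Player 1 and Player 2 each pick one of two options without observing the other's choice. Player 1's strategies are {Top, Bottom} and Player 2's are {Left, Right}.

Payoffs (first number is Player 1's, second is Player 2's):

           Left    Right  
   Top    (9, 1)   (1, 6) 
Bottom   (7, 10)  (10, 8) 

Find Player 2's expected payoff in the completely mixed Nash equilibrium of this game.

52/7

First find x, the probability Player 1 plays Top, from Player 2's indifference between Left and Right: x + 10(1−x) = 6x + 8(1−x), giving x = 2/7.
Since Player 2 is indifferent in equilibrium, Player 2's expected payoff equals the payoff from either column against (2/7, 5/7). Using Left: (2/7) + 10(5/7) = 52/7.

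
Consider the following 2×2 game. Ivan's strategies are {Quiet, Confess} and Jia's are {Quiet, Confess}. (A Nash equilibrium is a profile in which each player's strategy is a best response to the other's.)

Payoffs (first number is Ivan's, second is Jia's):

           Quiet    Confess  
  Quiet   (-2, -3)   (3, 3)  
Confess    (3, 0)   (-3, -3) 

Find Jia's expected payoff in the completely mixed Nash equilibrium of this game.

-1

First find p, the probability Ivan plays Quiet, from Jia's indifference between Quiet and Confess: −3p = 3p − 3(1−p), giving p = 1/3.
Since Jia is indifferent in equilibrium, Jia's expected payoff equals the payoff from either column against (1/3, 2/3). Using Quiet: −3(1/3) = -1.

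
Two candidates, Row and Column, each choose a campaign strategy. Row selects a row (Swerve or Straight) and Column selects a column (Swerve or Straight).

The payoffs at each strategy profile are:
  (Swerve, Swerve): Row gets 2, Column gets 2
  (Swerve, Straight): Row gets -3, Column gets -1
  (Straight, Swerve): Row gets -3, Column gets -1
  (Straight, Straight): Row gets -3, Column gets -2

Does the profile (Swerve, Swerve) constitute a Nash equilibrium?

Yes

At (Swerve, Swerve), Row earns 2; switching to Straight would give -3, so Row has no profitable deviation.
Column earns 2; switching to Straight would give -1, so Column has no profitable deviation.
Neither player can gain by a unilateral deviation, so this profile is a Nash equilibrium.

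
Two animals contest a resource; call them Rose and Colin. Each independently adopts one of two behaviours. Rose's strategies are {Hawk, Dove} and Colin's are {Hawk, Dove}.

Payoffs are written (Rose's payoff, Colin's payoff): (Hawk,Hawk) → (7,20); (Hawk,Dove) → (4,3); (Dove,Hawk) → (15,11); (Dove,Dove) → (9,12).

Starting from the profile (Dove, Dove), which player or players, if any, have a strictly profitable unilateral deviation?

Neither

Rose at (Dove, Dove) earns 9; deviating to Hawk yields 4 — not better.
Colin earns 12; deviating to Hawk yields 11 — not better.
Neither player can strictly improve; the profile is a Nash equilibrium.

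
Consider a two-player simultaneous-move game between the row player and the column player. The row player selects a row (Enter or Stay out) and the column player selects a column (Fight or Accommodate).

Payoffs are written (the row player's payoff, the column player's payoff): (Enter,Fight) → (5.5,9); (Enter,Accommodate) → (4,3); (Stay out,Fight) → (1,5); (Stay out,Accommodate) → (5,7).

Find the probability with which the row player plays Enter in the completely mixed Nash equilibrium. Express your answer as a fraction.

Let x be the probability that the row player plays Enter. In a completely mixed equilibrium, the column player must be indifferent between Fight and Accommodate.
The column player's expected payoff from Fight is 9x + 5(1−x); from Accommodate it is 3x + 7(1−x).
Setting these equal: 4x + 5 = −4x + 7, so x = 1/4.

1/4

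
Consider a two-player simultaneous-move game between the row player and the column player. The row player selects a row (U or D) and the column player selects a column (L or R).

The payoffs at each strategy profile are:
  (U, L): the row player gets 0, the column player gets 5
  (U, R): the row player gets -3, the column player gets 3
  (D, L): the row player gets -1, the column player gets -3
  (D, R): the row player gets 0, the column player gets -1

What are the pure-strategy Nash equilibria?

(U, L): the row player gets 0 ≥ -1 from D, and the column player gets 5 ≥ 3 from R — Nash equilibrium.
(U, R): the row player prefers D (0 > -3); the column player prefers L (5 > 3) — not an equilibrium.
(D, L): the row player prefers U (0 > -1); the column player prefers R (-1 > -3) — not an equilibrium.
(D, R): the row player gets 0 ≥ -3 from U, and the column player gets -1 ≥ -3 from L — Nash equilibrium.

(U, L) and (D, R)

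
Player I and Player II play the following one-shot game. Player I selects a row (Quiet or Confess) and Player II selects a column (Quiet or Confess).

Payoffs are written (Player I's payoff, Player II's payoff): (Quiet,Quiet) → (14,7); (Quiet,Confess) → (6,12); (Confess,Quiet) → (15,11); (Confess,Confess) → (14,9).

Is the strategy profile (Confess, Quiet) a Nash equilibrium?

Yes

At (Confess, Quiet), Player I earns 15; switching to Quiet would give 14, so Player I has no profitable deviation.
Player II earns 11; switching to Confess would give 9, so Player II has no profitable deviation.
Neither player can gain by a unilateral deviation, so this profile is a Nash equilibrium.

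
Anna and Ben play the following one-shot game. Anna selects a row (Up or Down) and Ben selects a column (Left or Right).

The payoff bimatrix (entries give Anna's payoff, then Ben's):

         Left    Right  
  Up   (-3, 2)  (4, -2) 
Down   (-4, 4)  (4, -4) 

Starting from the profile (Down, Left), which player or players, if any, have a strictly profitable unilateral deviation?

Anna at (Down, Left) earns -4; deviating to Up yields -3 — a strict improvement.
Ben earns 4; deviating to Right yields -4 — not better.
Only Anna has a strictly profitable deviation.

Anna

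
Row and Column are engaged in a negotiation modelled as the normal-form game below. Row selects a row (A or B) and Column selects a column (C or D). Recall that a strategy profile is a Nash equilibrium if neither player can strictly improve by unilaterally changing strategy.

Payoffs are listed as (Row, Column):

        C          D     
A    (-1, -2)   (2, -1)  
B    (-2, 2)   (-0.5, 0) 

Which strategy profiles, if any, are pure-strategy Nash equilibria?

(A, D)

(A, C): Column prefers D (-1 > -2) — not an equilibrium.
(A, D): Row gets 2 ≥ -0.5 from B, and Column gets -1 ≥ -2 from C — Nash equilibrium.
(B, C): Row prefers A (-1 > -2) — not an equilibrium.
(B, D): Row prefers A (2 > -0.5); Column prefers C (2 > 0) — not an equilibrium.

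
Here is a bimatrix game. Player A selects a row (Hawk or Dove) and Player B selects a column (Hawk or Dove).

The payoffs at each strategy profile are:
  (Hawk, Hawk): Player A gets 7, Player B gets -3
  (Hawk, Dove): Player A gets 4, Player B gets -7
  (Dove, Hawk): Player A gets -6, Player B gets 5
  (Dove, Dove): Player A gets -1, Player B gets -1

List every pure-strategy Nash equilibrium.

(Hawk, Hawk)

(Hawk, Hawk): Player A gets 7 ≥ -6 from Dove, and Player B gets -3 ≥ -7 from Dove — Nash equilibrium.
(Hawk, Dove): Player B prefers Hawk (-3 > -7) — not an equilibrium.
(Dove, Hawk): Player A prefers Hawk (7 > -6) — not an equilibrium.
(Dove, Dove): Player A prefers Hawk (4 > -1); Player B prefers Hawk (5 > -1) — not an equilibrium.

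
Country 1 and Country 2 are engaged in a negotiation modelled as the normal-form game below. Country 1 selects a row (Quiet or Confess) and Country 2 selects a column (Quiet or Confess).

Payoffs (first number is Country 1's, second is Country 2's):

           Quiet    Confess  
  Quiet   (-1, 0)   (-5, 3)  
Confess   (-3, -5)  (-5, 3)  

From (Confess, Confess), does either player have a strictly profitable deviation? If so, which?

Neither

Country 1 at (Confess, Confess) earns -5; deviating to Quiet yields -5 — not better.
Country 2 earns 3; deviating to Quiet yields -5 — not better.
Neither player can strictly improve; the profile is a Nash equilibrium.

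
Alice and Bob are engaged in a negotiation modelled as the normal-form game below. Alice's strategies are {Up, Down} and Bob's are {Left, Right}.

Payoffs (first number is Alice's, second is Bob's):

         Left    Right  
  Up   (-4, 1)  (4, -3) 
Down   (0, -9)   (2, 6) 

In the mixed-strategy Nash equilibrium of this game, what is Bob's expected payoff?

First find x, the probability Alice plays Up, from Bob's indifference between Left and Right: x − 9(1−x) = −3x + 6(1−x), giving x = 15/19.
Since Bob is indifferent in equilibrium, Bob's expected payoff equals the payoff from either column against (15/19, 4/19). Using Left: (15/19) − 9(4/19) = -21/19.

-21/19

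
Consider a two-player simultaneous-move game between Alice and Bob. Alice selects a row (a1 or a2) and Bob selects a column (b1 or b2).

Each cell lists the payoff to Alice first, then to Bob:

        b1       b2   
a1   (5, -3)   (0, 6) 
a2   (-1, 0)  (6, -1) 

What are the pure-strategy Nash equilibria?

none

(a1, b1): Bob prefers b2 (6 > -3) — not an equilibrium.
(a1, b2): Alice prefers a2 (6 > 0) — not an equilibrium.
(a2, b1): Alice prefers a1 (5 > -1) — not an equilibrium.
(a2, b2): Bob prefers b1 (0 > -1) — not an equilibrium.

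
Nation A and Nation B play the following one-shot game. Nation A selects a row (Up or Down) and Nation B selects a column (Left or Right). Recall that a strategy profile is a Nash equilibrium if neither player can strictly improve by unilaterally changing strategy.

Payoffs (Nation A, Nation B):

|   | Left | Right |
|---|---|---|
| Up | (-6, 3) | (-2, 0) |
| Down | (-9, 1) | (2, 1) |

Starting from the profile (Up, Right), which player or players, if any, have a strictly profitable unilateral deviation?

Both

Nation A at (Up, Right) earns -2; deviating to Down yields 2 — a strict improvement.
Nation B earns 0; deviating to Left yields 3 — a strict improvement.
Both Nation A and Nation B have strictly profitable deviations.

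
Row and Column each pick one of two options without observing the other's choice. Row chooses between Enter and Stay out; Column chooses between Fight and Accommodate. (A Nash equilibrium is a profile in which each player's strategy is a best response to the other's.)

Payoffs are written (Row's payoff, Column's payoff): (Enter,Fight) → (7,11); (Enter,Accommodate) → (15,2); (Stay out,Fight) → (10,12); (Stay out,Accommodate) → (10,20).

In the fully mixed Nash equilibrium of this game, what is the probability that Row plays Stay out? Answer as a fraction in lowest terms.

9/17

Let r be the probability that Row plays Enter. In a completely mixed equilibrium, Column must be indifferent between Fight and Accommodate.
Column's expected payoff from Fight is 11r + 12(1−r); from Accommodate it is 2r + 20(1−r).
Setting these equal: −r + 12 = −18r + 20, so r = 8/17.
Therefore Row plays Stay out with probability 1 − 8/17 = 9/17.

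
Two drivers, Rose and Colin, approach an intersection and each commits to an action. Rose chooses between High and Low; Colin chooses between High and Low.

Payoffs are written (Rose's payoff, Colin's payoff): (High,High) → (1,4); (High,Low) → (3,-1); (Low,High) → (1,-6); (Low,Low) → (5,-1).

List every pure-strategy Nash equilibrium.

(High, High): Rose gets 1 ≥ 1 from Low, and Colin gets 4 ≥ -1 from Low — Nash equilibrium.
(High, Low): Rose prefers Low (5 > 3); Colin prefers High (4 > -1) — not an equilibrium.
(Low, High): Colin prefers Low (-1 > -6) — not an equilibrium.
(Low, Low): Rose gets 5 ≥ 3 from High, and Colin gets -1 ≥ -6 from High — Nash equilibrium.

(High, High) and (Low, Low)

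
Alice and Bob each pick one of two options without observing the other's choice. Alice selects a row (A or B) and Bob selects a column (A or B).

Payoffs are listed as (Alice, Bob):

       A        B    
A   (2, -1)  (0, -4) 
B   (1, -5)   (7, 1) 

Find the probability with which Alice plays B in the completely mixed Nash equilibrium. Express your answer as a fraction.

1/3

Let p be the probability that Alice plays A. In a completely mixed equilibrium, Bob must be indifferent between A and B.
Bob's expected payoff from A is −p − 5(1−p); from B it is −4p + (1−p).
Setting these equal: 4p − 5 = −5p + 1, so p = 2/3.
Therefore Alice plays B with probability 1 − 2/3 = 1/3.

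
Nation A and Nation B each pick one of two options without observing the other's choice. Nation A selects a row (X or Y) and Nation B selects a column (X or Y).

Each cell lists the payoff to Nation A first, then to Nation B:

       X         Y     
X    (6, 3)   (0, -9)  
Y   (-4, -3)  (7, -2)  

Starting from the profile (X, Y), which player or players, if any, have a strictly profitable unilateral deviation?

Nation A at (X, Y) earns 0; deviating to Y yields 7 — a strict improvement.
Nation B earns -9; deviating to X yields 3 — a strict improvement.
Both Nation A and Nation B have strictly profitable deviations.

Both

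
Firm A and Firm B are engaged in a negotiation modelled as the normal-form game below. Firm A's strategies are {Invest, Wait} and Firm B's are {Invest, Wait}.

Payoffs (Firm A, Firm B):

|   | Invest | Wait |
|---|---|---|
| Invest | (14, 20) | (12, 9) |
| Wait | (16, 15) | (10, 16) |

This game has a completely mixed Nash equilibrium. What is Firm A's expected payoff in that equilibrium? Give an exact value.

First find q, the probability Firm B plays Invest, from Firm A's indifference between Invest and Wait: 14q + 12(1−q) = 16q + 10(1−q), giving q = 1/2.
Since Firm A is indifferent in equilibrium, Firm A's expected payoff equals the payoff from either row against (1/2, 1/2). Using Invest: 14(1/2) + 12(1/2) = 13.

13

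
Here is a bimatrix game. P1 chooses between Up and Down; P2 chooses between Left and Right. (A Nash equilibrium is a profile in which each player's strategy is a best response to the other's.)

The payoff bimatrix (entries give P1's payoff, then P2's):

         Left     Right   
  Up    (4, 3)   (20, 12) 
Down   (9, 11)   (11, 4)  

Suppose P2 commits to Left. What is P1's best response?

Down

Against Left, P1 earns 4 from Up and 9 from Down.
So Down is the best response.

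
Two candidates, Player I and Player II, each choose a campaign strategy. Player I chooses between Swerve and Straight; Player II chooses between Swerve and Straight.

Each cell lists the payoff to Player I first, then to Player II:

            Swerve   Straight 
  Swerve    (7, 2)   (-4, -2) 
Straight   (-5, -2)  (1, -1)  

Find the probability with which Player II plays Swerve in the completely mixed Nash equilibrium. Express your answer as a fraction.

Let c be the probability that Player II plays Swerve. In a completely mixed equilibrium, Player I must be indifferent between Swerve and Straight.
Player I's expected payoff from Swerve is 7c − 4(1−c); from Straight it is −5c + (1−c).
Setting these equal: 11c − 4 = −6c + 1, so c = 5/17.

5/17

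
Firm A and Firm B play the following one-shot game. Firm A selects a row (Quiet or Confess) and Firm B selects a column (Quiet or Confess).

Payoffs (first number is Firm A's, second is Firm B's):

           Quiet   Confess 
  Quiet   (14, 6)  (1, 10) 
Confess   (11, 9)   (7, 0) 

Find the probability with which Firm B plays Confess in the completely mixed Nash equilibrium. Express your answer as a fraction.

1/3

Let q be the probability that Firm B plays Quiet. In a completely mixed equilibrium, Firm A must be indifferent between Quiet and Confess.
Firm A's expected payoff from Quiet is 14q + (1−q); from Confess it is 11q + 7(1−q).
Setting these equal: 13q + 1 = 4q + 7, so q = 2/3.
Therefore Firm B plays Confess with probability 1 − 2/3 = 1/3.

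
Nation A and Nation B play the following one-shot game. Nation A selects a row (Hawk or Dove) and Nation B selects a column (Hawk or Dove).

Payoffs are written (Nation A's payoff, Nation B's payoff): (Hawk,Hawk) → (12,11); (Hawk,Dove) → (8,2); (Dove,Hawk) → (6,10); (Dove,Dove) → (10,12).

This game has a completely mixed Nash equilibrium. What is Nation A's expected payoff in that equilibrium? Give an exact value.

First find y, the probability Nation B plays Hawk, from Nation A's indifference between Hawk and Dove: 12y + 8(1−y) = 6y + 10(1−y), giving y = 1/4.
Since Nation A is indifferent in equilibrium, Nation A's expected payoff equals the payoff from either row against (1/4, 3/4). Using Hawk: 12(1/4) + 8(3/4) = 9.

9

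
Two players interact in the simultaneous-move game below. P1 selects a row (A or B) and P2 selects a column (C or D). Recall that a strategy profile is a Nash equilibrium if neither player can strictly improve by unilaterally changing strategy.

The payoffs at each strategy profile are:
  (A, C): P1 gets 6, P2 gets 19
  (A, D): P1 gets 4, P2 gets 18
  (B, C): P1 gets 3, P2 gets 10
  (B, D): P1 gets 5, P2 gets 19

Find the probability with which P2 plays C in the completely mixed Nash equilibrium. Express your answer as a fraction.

1/4

Let y be the probability that P2 plays C. In a completely mixed equilibrium, P1 must be indifferent between A and B.
P1's expected payoff from A is 6y + 4(1−y); from B it is 3y + 5(1−y).
Setting these equal: 2y + 4 = −2y + 5, so y = 1/4.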